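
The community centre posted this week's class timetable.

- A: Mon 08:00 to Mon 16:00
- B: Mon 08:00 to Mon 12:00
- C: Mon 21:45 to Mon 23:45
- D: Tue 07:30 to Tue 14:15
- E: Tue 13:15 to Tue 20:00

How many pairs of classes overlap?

2

Sorted by start: A, B, C, D, E.
B starts before A ends → A and B overlap.
C starts after A ends — done with A.
C starts after B ends — done with B.
D starts after C ends — done with C.
E starts before D ends → D and E overlap.
Overlapping pairs: A & B, D & E — 2 in total.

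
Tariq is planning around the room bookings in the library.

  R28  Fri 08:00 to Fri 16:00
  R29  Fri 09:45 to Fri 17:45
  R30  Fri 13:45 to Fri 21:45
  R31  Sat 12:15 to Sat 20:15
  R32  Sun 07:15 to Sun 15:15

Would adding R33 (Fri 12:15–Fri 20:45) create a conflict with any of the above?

R28: starts Fri 08:00 before R33 ends Fri 20:45, and ends Fri 16:00 after R33 starts Fri 12:15 → overlap.
R29: starts Fri 09:45 before R33 ends Fri 20:45, and ends Fri 17:45 after R33 starts Fri 12:15 → overlap.
R30: starts Fri 13:45 before R33 ends Fri 20:45, and ends Fri 21:45 after R33 starts Fri 12:15 → overlap.
R31: starts Sat 12:15 at or after R33 ends Fri 20:45 → clear.
R32: starts Sun 07:15 at or after R33 ends Fri 20:45 → clear.
R33 overlaps R28, R29, R30.

Yes — it overlaps R28, R29, R30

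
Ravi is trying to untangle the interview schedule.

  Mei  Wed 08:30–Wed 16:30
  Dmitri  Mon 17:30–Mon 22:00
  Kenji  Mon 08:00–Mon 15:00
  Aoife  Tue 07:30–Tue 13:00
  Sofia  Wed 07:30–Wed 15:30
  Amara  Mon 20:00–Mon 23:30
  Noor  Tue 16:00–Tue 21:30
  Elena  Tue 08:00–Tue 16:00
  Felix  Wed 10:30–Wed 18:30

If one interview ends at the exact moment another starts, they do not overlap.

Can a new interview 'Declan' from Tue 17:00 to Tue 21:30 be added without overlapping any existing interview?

No — it overlaps Noor

Kenji: ends Mon 15:00 at or before Declan starts Tue 17:00 → clear.
Dmitri: ends Mon 22:00 at or before Declan starts Tue 17:00 → clear.
Amara: ends Mon 23:30 at or before Declan starts Tue 17:00 → clear.
Aoife: ends Tue 13:00 at or before Declan starts Tue 17:00 → clear.
Elena: ends Tue 16:00 at or before Declan starts Tue 17:00 → clear.
Noor: starts Tue 16:00 before Declan ends Tue 21:30, and ends Tue 21:30 after Declan starts Tue 17:00 → overlap.
Sofia: starts Wed 07:30 at or after Declan ends Tue 21:30 → clear.
Mei: starts Wed 08:30 at or after Declan ends Tue 21:30 → clear.
Felix: starts Wed 10:30 at or after Declan ends Tue 21:30 → clear.
Declan overlaps Noor.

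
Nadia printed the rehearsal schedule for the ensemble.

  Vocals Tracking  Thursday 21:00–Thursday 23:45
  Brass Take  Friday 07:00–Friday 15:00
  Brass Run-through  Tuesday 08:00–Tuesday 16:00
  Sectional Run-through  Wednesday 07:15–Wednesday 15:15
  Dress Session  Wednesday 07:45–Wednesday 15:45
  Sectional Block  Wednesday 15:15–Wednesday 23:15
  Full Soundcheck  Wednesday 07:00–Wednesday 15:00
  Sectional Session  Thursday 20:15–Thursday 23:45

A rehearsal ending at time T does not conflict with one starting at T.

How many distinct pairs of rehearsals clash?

Sorted by start: Brass Run-through, Full Soundcheck, Sectional Run-through, Dress Session, Sectional Block, Sectional Session, Vocals Tracking, Brass Take.
Full Soundcheck starts after Brass Run-through ends, so Brass Run-through has no further overlaps.
Sectional Run-through starts before Full Soundcheck ends → Full Soundcheck and Sectional Run-through overlap.
Dress Session starts before Full Soundcheck ends → Full Soundcheck and Dress Session overlap.
Sectional Block starts after Full Soundcheck ends, so Full Soundcheck has no further overlaps.
Dress Session starts before Sectional Run-through ends → Sectional Run-through and Dress Session overlap.
Sectional Block starts exactly when Sectional Run-through ends (back-to-back, no overlap), so Sectional Run-through has no further overlaps.
Sectional Block starts before Dress Session ends → Dress Session and Sectional Block overlap.
Sectional Session starts after Dress Session ends, so Dress Session has no further overlaps.
Sectional Session starts after Sectional Block ends, so Sectional Block has no further overlaps.
Vocals Tracking starts before Sectional Session ends → Sectional Session and Vocals Tracking overlap.
Brass Take starts after Sectional Session ends.
Brass Take starts after Vocals Tracking ends.
Overlapping pairs: Dress Session & Full Soundcheck, Dress Session & Sectional Block, Dress Session & Sectional Run-through, Full Soundcheck & Sectional Run-through, Sectional Session & Vocals Tracking — 5 in total.

5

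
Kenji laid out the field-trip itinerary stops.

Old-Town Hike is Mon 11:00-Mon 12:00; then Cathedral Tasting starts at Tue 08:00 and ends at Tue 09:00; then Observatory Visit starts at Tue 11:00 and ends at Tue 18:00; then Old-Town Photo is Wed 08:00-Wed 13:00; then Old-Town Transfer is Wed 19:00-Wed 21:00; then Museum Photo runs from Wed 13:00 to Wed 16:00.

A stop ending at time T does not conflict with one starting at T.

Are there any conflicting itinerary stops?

Sorted by start: Old-Town Hike, Cathedral Tasting, Observatory Visit, Old-Town Photo, Museum Photo, Old-Town Transfer.
Cathedral Tasting starts after Old-Town Hike ends — done with Old-Town Hike.
Observatory Visit starts after Cathedral Tasting ends — done with Cathedral Tasting.
Old-Town Photo starts after Observatory Visit ends — done with Observatory Visit.
Museum Photo starts exactly when Old-Town Photo ends (back-to-back, no overlap) — done with Old-Town Photo.
Old-Town Transfer starts after Museum Photo ends.
Every pair is clear; the schedule has no overlaps.

No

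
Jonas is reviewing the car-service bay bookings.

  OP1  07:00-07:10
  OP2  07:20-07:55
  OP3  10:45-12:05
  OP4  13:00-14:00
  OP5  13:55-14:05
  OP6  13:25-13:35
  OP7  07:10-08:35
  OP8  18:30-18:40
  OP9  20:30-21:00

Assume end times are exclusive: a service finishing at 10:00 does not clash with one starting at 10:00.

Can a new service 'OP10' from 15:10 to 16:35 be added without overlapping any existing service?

OP1: ends 07:10 at or before OP10 starts 15:10 → clear.
OP7: ends 08:35 at or before OP10 starts 15:10 → clear.
OP2: ends 07:55 at or before OP10 starts 15:10 → clear.
OP3: ends 12:05 at or before OP10 starts 15:10 → clear.
OP4: ends 14:00 at or before OP10 starts 15:10 → clear.
OP6: ends 13:35 at or before OP10 starts 15:10 → clear.
OP5: ends 14:05 at or before OP10 starts 15:10 → clear.
OP8: starts 18:30 at or after OP10 ends 16:35 → clear.
OP9: starts 20:30 at or after OP10 ends 16:35 → clear.

Yes — the slot is free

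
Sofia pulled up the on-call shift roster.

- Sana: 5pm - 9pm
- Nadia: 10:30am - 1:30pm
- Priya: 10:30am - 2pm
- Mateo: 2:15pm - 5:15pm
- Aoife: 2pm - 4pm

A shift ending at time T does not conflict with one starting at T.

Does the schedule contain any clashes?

Two intervals overlap when each starts before the other ends.
Sorted by start: Nadia, Priya, Aoife, Mateo, Sana.
Priya starts before Nadia ends → Nadia and Priya overlap.
That's a conflict, so the schedule is not conflict-free.

Yes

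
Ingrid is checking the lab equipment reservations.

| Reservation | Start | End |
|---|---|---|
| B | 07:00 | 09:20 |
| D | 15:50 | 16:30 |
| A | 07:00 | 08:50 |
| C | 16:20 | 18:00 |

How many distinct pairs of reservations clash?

2

Sorted by start: A, B, D, C.
B starts before A ends → A and B overlap.
D starts after A ends, so nothing later overlaps A either.
D starts after B ends, so nothing later overlaps B either.
C starts before D ends → D and C overlap.
Overlapping pairs: A & B, C & D — 2 in total.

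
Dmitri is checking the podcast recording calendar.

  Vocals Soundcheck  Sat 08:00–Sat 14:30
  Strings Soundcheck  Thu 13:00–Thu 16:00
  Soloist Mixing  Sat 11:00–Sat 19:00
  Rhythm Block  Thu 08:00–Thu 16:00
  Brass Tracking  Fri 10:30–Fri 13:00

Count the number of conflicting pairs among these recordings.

2

Sorted by start: Rhythm Block, Strings Soundcheck, Brass Tracking, Vocals Soundcheck, Soloist Mixing.
Strings Soundcheck starts before Rhythm Block ends → Rhythm Block and Strings Soundcheck overlap.
Brass Tracking starts after Rhythm Block ends; Rhythm Block is clear from here.
Brass Tracking starts after Strings Soundcheck ends; Strings Soundcheck is clear from here.
Vocals Soundcheck starts after Brass Tracking ends; Brass Tracking is clear from here.
Soloist Mixing starts before Vocals Soundcheck ends → Vocals Soundcheck and Soloist Mixing overlap.
Overlapping pairs: Rhythm Block & Strings Soundcheck, Soloist Mixing & Vocals Soundcheck — 2 in total.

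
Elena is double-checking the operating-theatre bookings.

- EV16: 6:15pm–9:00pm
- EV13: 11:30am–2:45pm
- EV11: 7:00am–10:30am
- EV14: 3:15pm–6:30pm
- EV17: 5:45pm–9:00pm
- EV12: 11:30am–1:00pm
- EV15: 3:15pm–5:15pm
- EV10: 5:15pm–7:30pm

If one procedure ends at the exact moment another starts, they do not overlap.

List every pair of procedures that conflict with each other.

EV10 & EV14, EV10 & EV16, EV10 & EV17, EV12 & EV13, EV14 & EV15, EV14 & EV16, EV14 & EV17, EV16 & EV17

Check each pair: they overlap iff neither finishes before the other starts.
Sorted by start: EV11, EV12, EV13, EV14, EV15, EV10, EV17, EV16.
EV12 starts after EV11 ends, so EV11 has no further overlaps.
EV13 starts before EV12 ends → EV12 and EV13 overlap.
EV14 starts after EV12 ends, so EV12 has no further overlaps.
EV14 starts after EV13 ends, so EV13 has no further overlaps.
EV15 starts before EV14 ends → EV14 and EV15 overlap.
EV10 starts before EV14 ends → EV14 and EV10 overlap.
EV17 starts before EV14 ends → EV14 and EV17 overlap.
EV16 starts before EV14 ends → EV14 and EV16 overlap.
EV10 starts exactly when EV15 ends (back-to-back, no overlap), so EV15 has no further overlaps.
EV17 starts before EV10 ends → EV10 and EV17 overlap.
EV16 starts before EV10 ends → EV10 and EV16 overlap.
EV16 starts before EV17 ends → EV17 and EV16 overlap.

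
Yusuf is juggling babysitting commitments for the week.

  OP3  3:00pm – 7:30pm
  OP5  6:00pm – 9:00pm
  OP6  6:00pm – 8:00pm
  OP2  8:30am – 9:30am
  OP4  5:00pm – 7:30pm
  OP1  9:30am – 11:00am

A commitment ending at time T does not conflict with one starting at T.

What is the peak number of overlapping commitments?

Sort all start/end points and keep a running count:
8:30am start OP2 → 1
9:30am end OP2 → 0
9:30am start OP1 → 1
11:00am end OP1 → 0
3:00pm start OP3 → 1
5:00pm start OP4 → 2
6:00pm start OP5 → 3
6:00pm start OP6 → 4
7:30pm end OP3 → 3
7:30pm end OP4 → 2
8:00pm end OP6 → 1
9:00pm end OP5 → 0
Peak is 4, at 6:00pm (OP3, OP4, OP5, OP6).

4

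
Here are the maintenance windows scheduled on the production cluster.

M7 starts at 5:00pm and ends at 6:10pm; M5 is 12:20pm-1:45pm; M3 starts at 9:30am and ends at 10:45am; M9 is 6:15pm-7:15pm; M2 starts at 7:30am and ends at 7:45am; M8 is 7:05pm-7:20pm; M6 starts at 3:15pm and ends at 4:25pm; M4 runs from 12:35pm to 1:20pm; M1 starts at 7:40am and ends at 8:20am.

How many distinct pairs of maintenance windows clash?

Two intervals overlap when each starts before the other ends.
Sorted by start: M2, M1, M3, M5, M4, M6, M7, M9, M8.
M1 starts before M2 ends → M2 and M1 overlap.
M3 starts after M2 ends, so nothing later overlaps M2 either.
M3 starts after M1 ends, so nothing later overlaps M1 either.
M5 starts after M3 ends, so nothing later overlaps M3 either.
M4 starts before M5 ends → M5 and M4 overlap.
M6 starts after M5 ends, so nothing later overlaps M5 either.
M6 starts after M4 ends, so nothing later overlaps M4 either.
M7 starts after M6 ends, so nothing later overlaps M6 either.
M9 starts after M7 ends, so nothing later overlaps M7 either.
M8 starts before M9 ends → M9 and M8 overlap.
Overlapping pairs: M1 & M2, M4 & M5, M8 & M9 — 3 in total.

3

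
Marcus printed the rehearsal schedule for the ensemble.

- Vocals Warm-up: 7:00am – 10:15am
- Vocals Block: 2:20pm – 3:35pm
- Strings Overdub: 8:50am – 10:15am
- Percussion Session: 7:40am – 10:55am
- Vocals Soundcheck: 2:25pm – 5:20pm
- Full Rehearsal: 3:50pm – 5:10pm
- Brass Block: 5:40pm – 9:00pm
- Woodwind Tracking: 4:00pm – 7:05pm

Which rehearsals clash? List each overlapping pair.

Brass Block & Woodwind Tracking, Full Rehearsal & Vocals Soundcheck, Full Rehearsal & Woodwind Tracking, Percussion Session & Strings Overdub, Percussion Session & Vocals Warm-up, Strings Overdub & Vocals Warm-up, Vocals Block & Vocals Soundcheck, Vocals Soundcheck & Woodwind Tracking

Sorted by start: Vocals Warm-up, Percussion Session, Strings Overdub, Vocals Block, Vocals Soundcheck, Full Rehearsal, Woodwind Tracking, Brass Block.
Percussion Session starts before Vocals Warm-up ends → Vocals Warm-up and Percussion Session overlap.
Strings Overdub starts before Vocals Warm-up ends → Vocals Warm-up and Strings Overdub overlap.
Vocals Block starts after Vocals Warm-up ends, so nothing later overlaps Vocals Warm-up either.
Strings Overdub starts before Percussion Session ends → Percussion Session and Strings Overdub overlap.
Vocals Block starts after Percussion Session ends, so nothing later overlaps Percussion Session either.
Vocals Block starts after Strings Overdub ends, so nothing later overlaps Strings Overdub either.
Vocals Soundcheck starts before Vocals Block ends → Vocals Block and Vocals Soundcheck overlap.
Full Rehearsal starts after Vocals Block ends, so nothing later overlaps Vocals Block either.
Full Rehearsal starts before Vocals Soundcheck ends → Vocals Soundcheck and Full Rehearsal overlap.
Woodwind Tracking starts before Vocals Soundcheck ends → Vocals Soundcheck and Woodwind Tracking overlap.
Brass Block starts after Vocals Soundcheck ends.
Woodwind Tracking starts before Full Rehearsal ends → Full Rehearsal and Woodwind Tracking overlap.
Brass Block starts after Full Rehearsal ends.
Brass Block starts before Woodwind Tracking ends → Woodwind Tracking and Brass Block overlap.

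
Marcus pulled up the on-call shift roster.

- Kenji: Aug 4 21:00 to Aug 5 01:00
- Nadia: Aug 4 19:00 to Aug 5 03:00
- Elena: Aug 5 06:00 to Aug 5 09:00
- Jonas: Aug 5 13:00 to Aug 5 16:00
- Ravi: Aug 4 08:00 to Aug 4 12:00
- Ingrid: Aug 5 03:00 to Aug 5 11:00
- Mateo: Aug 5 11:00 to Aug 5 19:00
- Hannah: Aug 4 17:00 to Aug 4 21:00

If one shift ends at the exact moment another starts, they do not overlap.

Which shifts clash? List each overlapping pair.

Elena & Ingrid, Hannah & Nadia, Jonas & Mateo, Kenji & Nadia

Sorted by start: Ravi, Hannah, Nadia, Kenji, Ingrid, Elena, Mateo, Jonas.
Hannah starts after Ravi ends; Ravi is clear from here.
Nadia starts before Hannah ends → Hannah and Nadia overlap.
Kenji starts exactly when Hannah ends (back-to-back, no overlap); Hannah is clear from here.
Kenji starts before Nadia ends → Nadia and Kenji overlap.
Ingrid starts exactly when Nadia ends (back-to-back, no overlap); Nadia is clear from here.
Ingrid starts after Kenji ends; Kenji is clear from here.
Elena starts before Ingrid ends → Ingrid and Elena overlap.
Mateo starts exactly when Ingrid ends (back-to-back, no overlap); Ingrid is clear from here.
Mateo starts after Elena ends; Elena is clear from here.
Jonas starts before Mateo ends → Mateo and Jonas overlap.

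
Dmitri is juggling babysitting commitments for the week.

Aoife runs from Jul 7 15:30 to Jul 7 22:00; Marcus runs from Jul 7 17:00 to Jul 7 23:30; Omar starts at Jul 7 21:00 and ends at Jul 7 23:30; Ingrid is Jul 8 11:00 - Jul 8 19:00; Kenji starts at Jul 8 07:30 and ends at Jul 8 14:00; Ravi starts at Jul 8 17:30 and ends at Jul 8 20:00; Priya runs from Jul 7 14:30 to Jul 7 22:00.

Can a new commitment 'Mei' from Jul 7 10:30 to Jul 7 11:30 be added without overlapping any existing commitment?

Yes — the slot is free

Priya: starts Jul 7 14:30 at or after Mei ends Jul 7 11:30 → clear.
Aoife: starts Jul 7 15:30 at or after Mei ends Jul 7 11:30 → clear.
Marcus: starts Jul 7 17:00 at or after Mei ends Jul 7 11:30 → clear.
Omar: starts Jul 7 21:00 at or after Mei ends Jul 7 11:30 → clear.
Kenji: starts Jul 8 07:30 at or after Mei ends Jul 7 11:30 → clear.
Ingrid: starts Jul 8 11:00 at or after Mei ends Jul 7 11:30 → clear.
Ravi: starts Jul 8 17:30 at or after Mei ends Jul 7 11:30 → clear.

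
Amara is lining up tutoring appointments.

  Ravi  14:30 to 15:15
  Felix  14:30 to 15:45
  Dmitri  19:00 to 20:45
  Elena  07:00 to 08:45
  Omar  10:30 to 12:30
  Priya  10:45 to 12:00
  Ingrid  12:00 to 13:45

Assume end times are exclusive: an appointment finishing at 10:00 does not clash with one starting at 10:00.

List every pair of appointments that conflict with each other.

Felix & Ravi, Ingrid & Omar, Omar & Priya

Sorted by start: Elena, Omar, Priya, Ingrid, Felix, Ravi, Dmitri.
Omar starts after Elena ends, so nothing later overlaps Elena either.
Priya starts before Omar ends → Omar and Priya overlap.
Ingrid starts before Omar ends → Omar and Ingrid overlap.
Felix starts after Omar ends, so nothing later overlaps Omar either.
Ingrid starts exactly when Priya ends (back-to-back, no overlap), so nothing later overlaps Priya either.
Felix starts after Ingrid ends, so nothing later overlaps Ingrid either.
Ravi starts before Felix ends → Felix and Ravi overlap.
Dmitri starts after Felix ends.
Dmitri starts after Ravi ends.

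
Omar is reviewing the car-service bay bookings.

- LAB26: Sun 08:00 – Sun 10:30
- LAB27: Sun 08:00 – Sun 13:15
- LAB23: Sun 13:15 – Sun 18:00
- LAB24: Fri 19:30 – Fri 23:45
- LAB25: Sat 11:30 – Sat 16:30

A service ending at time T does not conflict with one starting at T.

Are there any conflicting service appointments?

Check each pair: they overlap iff neither finishes before the other starts.
Sorted by start: LAB24, LAB25, LAB26, LAB27, LAB23.
LAB25 starts after LAB24 ends, so LAB24 has no further overlaps.
LAB26 starts after LAB25 ends, so LAB25 has no further overlaps.
LAB27 starts before LAB26 ends → LAB26 and LAB27 overlap.
That's a conflict, so the schedule is not conflict-free.

Yes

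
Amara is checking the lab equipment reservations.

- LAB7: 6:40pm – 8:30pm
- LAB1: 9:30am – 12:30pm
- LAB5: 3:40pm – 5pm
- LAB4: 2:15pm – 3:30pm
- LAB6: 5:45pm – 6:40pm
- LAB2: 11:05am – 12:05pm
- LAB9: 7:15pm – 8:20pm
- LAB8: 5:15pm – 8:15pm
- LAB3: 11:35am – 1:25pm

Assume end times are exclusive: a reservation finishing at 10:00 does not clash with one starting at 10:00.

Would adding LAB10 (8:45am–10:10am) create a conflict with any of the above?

Yes — it overlaps LAB1

LAB1: starts 9:30am before LAB10 ends 10:10am, and ends 12:30pm after LAB10 starts 8:45am → overlap.
LAB2: starts 11:05am at or after LAB10 ends 10:10am → clear.
LAB3: starts 11:35am at or after LAB10 ends 10:10am → clear.
LAB4: starts 2:15pm at or after LAB10 ends 10:10am → clear.
LAB5: starts 3:40pm at or after LAB10 ends 10:10am → clear.
LAB8: starts 5:15pm at or after LAB10 ends 10:10am → clear.
LAB6: starts 5:45pm at or after LAB10 ends 10:10am → clear.
LAB7: starts 6:40pm at or after LAB10 ends 10:10am → clear.
LAB9: starts 7:15pm at or after LAB10 ends 10:10am → clear.
LAB10 overlaps LAB1.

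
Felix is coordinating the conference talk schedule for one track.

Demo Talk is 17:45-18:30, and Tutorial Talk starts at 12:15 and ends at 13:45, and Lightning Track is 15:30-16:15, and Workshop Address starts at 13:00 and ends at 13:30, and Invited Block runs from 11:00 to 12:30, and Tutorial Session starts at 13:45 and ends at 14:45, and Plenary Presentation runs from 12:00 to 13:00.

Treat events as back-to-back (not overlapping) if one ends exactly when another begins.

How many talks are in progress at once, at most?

Sweep the timeline, counting +1 at each start and −1 at each end (ends before starts at a tie):
11:00 start Invited Block → 1
12:00 start Plenary Presentation → 2
12:15 start Tutorial Talk → 3
12:30 end Invited Block → 2
13:00 end Plenary Presentation → 1
13:00 start Workshop Address → 2
13:30 end Workshop Address → 1
13:45 end Tutorial Talk → 0
13:45 start Tutorial Session → 1
14:45 end Tutorial Session → 0
15:30 start Lightning Track → 1
16:15 end Lightning Track → 0
17:45 start Demo Talk → 1
18:30 end Demo Talk → 0
Peak is 3, at 12:15 (Invited Block, Plenary Presentation, Tutorial Talk).

3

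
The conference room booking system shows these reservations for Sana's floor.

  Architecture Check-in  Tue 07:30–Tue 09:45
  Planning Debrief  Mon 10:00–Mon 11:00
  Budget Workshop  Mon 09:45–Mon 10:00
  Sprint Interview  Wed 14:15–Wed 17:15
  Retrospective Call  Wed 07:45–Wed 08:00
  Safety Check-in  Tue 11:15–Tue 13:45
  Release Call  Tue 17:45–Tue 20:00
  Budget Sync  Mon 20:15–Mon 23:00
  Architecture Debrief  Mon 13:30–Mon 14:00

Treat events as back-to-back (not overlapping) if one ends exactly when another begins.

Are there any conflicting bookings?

No

Check each pair: they overlap iff neither finishes before the other starts.
Sorted by start: Budget Workshop, Planning Debrief, Architecture Debrief, Budget Sync, Architecture Check-in, Safety Check-in, Release Call, Retrospective Call, Sprint Interview.
Planning Debrief starts exactly when Budget Workshop ends (back-to-back, no overlap); Budget Workshop is clear from here.
Architecture Debrief starts after Planning Debrief ends; Planning Debrief is clear from here.
Budget Sync starts after Architecture Debrief ends; Architecture Debrief is clear from here.
Architecture Check-in starts after Budget Sync ends; Budget Sync is clear from here.
Safety Check-in starts after Architecture Check-in ends; Architecture Check-in is clear from here.
Release Call starts after Safety Check-in ends; Safety Check-in is clear from here.
Retrospective Call starts after Release Call ends; Release Call is clear from here.
Sprint Interview starts after Retrospective Call ends.
Every pair is clear; the schedule has no overlaps.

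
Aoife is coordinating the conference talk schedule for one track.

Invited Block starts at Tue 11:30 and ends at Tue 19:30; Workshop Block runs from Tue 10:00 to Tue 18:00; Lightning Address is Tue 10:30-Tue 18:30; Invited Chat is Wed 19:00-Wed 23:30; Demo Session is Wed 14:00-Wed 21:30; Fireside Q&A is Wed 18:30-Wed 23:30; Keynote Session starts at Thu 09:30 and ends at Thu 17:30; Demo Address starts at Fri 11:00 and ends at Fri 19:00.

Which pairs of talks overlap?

Demo Session & Fireside Q&A, Demo Session & Invited Chat, Fireside Q&A & Invited Chat, Invited Block & Lightning Address, Invited Block & Workshop Block, Lightning Address & Workshop Block

Sorted by start: Workshop Block, Lightning Address, Invited Block, Demo Session, Fireside Q&A, Invited Chat, Keynote Session, Demo Address.
Lightning Address starts before Workshop Block ends → Workshop Block and Lightning Address overlap.
Invited Block starts before Workshop Block ends → Workshop Block and Invited Block overlap.
Demo Session starts after Workshop Block ends; Workshop Block is clear from here.
Invited Block starts before Lightning Address ends → Lightning Address and Invited Block overlap.
Demo Session starts after Lightning Address ends; Lightning Address is clear from here.
Demo Session starts after Invited Block ends; Invited Block is clear from here.
Fireside Q&A starts before Demo Session ends → Demo Session and Fireside Q&A overlap.
Invited Chat starts before Demo Session ends → Demo Session and Invited Chat overlap.
Keynote Session starts after Demo Session ends; Demo Session is clear from here.
Invited Chat starts before Fireside Q&A ends → Fireside Q&A and Invited Chat overlap.
Keynote Session starts after Fireside Q&A ends; Fireside Q&A is clear from here.
Keynote Session starts after Invited Chat ends; Invited Chat is clear from here.
Demo Address starts after Keynote Session ends.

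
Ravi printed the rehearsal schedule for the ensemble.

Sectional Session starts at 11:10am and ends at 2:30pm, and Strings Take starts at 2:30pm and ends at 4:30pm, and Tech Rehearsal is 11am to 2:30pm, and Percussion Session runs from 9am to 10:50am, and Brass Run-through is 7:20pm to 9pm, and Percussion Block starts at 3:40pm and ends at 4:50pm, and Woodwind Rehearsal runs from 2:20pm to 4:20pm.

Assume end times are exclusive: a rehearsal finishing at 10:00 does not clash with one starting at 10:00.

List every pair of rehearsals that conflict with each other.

Percussion Block & Strings Take, Percussion Block & Woodwind Rehearsal, Sectional Session & Tech Rehearsal, Sectional Session & Woodwind Rehearsal, Strings Take & Woodwind Rehearsal, Tech Rehearsal & Woodwind Rehearsal

Check each pair: they overlap iff neither finishes before the other starts.
Sorted by start: Percussion Session, Tech Rehearsal, Sectional Session, Woodwind Rehearsal, Strings Take, Percussion Block, Brass Run-through.
Tech Rehearsal starts after Percussion Session ends, so Percussion Session has no further overlaps.
Sectional Session starts before Tech Rehearsal ends → Tech Rehearsal and Sectional Session overlap.
Woodwind Rehearsal starts before Tech Rehearsal ends → Tech Rehearsal and Woodwind Rehearsal overlap.
Strings Take starts exactly when Tech Rehearsal ends (back-to-back, no overlap), so Tech Rehearsal has no further overlaps.
Woodwind Rehearsal starts before Sectional Session ends → Sectional Session and Woodwind Rehearsal overlap.
Strings Take starts exactly when Sectional Session ends (back-to-back, no overlap), so Sectional Session has no further overlaps.
Strings Take starts before Woodwind Rehearsal ends → Woodwind Rehearsal and Strings Take overlap.
Percussion Block starts before Woodwind Rehearsal ends → Woodwind Rehearsal and Percussion Block overlap.
Brass Run-through starts after Woodwind Rehearsal ends.
Percussion Block starts before Strings Take ends → Strings Take and Percussion Block overlap.
Brass Run-through starts after Strings Take ends.
Brass Run-through starts after Percussion Block ends.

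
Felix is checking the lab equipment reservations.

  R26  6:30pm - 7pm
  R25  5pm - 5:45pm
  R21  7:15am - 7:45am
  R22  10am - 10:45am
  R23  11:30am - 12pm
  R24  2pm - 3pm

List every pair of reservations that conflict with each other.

Sorted by start: R21, R22, R23, R24, R25, R26.
R22 starts after R21 ends, so nothing later overlaps R21 either.
R23 starts after R22 ends, so nothing later overlaps R22 either.
R24 starts after R23 ends, so nothing later overlaps R23 either.
R25 starts after R24 ends, so nothing later overlaps R24 either.
R26 starts after R25 ends.

no overlapping pairs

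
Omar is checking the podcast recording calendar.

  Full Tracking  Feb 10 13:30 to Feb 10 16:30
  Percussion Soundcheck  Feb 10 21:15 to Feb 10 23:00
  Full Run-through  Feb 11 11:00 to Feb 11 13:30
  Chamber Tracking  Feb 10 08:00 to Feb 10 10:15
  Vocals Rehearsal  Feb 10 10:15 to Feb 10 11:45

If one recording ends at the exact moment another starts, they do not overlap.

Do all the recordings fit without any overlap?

Yes

Sorted by start: Chamber Tracking, Vocals Rehearsal, Full Tracking, Percussion Soundcheck, Full Run-through.
Vocals Rehearsal starts exactly when Chamber Tracking ends (back-to-back, no overlap), so nothing later overlaps Chamber Tracking either.
Full Tracking starts after Vocals Rehearsal ends, so nothing later overlaps Vocals Rehearsal either.
Percussion Soundcheck starts after Full Tracking ends, so nothing later overlaps Full Tracking either.
Full Run-through starts after Percussion Soundcheck ends.
Every pair is clear; the schedule has no overlaps.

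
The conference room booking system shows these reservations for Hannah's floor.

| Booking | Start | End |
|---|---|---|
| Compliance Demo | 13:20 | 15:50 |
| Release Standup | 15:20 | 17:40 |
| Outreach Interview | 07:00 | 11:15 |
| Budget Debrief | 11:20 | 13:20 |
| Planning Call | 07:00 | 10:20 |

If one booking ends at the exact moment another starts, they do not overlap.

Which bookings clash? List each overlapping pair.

Two intervals overlap when each starts before the other ends.
Sorted by start: Planning Call, Outreach Interview, Budget Debrief, Compliance Demo, Release Standup.
Outreach Interview starts before Planning Call ends → Planning Call and Outreach Interview overlap.
Budget Debrief starts after Planning Call ends; Planning Call is clear from here.
Budget Debrief starts after Outreach Interview ends; Outreach Interview is clear from here.
Compliance Demo starts exactly when Budget Debrief ends (back-to-back, no overlap); Budget Debrief is clear from here.
Release Standup starts before Compliance Demo ends → Compliance Demo and Release Standup overlap.

Compliance Demo & Release Standup, Outreach Interview & Planning Call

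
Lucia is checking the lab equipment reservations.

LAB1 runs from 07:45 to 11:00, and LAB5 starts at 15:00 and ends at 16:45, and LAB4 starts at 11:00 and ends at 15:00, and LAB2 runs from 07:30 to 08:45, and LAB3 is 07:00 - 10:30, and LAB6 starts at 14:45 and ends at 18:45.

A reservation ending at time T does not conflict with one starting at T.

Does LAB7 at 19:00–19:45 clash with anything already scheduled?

LAB3: ends 10:30 at or before LAB7 starts 19:00 → clear.
LAB2: ends 08:45 at or before LAB7 starts 19:00 → clear.
LAB1: ends 11:00 at or before LAB7 starts 19:00 → clear.
LAB4: ends 15:00 at or before LAB7 starts 19:00 → clear.
LAB6: ends 18:45 at or before LAB7 starts 19:00 → clear.
LAB5: ends 16:45 at or before LAB7 starts 19:00 → clear.

No — it doesn't clash with anything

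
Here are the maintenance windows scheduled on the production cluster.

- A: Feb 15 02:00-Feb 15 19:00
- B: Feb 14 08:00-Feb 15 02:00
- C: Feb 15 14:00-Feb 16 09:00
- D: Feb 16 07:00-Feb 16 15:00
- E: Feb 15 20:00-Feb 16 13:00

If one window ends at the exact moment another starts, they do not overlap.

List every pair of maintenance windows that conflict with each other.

A & C, C & D, C & E, D & E

Sorted by start: B, A, C, E, D.
A starts exactly when B ends (back-to-back, no overlap), so nothing later overlaps B either.
C starts before A ends → A and C overlap.
E starts after A ends, so nothing later overlaps A either.
E starts before C ends → C and E overlap.
D starts before C ends → C and D overlap.
D starts before E ends → E and D overlap.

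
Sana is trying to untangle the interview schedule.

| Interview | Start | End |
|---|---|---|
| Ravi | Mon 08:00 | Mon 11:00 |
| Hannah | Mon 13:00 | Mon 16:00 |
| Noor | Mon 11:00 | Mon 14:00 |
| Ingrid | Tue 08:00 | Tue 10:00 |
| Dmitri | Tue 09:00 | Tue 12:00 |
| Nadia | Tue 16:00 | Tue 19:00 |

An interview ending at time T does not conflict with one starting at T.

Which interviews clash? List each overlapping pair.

Sorted by start: Ravi, Noor, Hannah, Ingrid, Dmitri, Nadia.
Noor starts exactly when Ravi ends (back-to-back, no overlap) — done with Ravi.
Hannah starts before Noor ends → Noor and Hannah overlap.
Ingrid starts after Noor ends — done with Noor.
Ingrid starts after Hannah ends — done with Hannah.
Dmitri starts before Ingrid ends → Ingrid and Dmitri overlap.
Nadia starts after Ingrid ends.
Nadia starts after Dmitri ends.

Dmitri & Ingrid, Hannah & Noor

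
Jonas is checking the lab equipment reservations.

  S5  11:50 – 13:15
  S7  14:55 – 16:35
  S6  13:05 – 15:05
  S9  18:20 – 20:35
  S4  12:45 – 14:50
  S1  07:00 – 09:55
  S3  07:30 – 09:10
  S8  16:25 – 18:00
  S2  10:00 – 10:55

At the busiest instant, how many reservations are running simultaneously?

Walk through starts and ends in time order (an end at T is processed before a start at T):
07:00 start S1 → 1
07:30 start S3 → 2
09:10 end S3 → 1
09:55 end S1 → 0
10:00 start S2 → 1
10:55 end S2 → 0
11:50 start S5 → 1
12:45 start S4 → 2
13:05 start S6 → 3
13:15 end S5 → 2
14:50 end S4 → 1
14:55 start S7 → 2
15:05 end S6 → 1
16:25 start S8 → 2
16:35 end S7 → 1
18:00 end S8 → 0
18:20 start S9 → 1
20:35 end S9 → 0
Peak is 3, at 13:05 (S4, S5, S6).

3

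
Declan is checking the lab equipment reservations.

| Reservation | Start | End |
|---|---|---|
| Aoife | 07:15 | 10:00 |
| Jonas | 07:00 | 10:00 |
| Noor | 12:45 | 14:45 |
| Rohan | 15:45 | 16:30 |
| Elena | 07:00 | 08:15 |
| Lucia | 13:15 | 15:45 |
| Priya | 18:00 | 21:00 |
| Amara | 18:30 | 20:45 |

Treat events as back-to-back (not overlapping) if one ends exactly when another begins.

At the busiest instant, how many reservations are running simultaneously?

Sort all start/end points and keep a running count:
07:00 start Elena → 1
07:00 start Jonas → 2
07:15 start Aoife → 3
08:15 end Elena → 2
10:00 end Aoife → 1
10:00 end Jonas → 0
12:45 start Noor → 1
13:15 start Lucia → 2
14:45 end Noor → 1
15:45 end Lucia → 0
15:45 start Rohan → 1
16:30 end Rohan → 0
18:00 start Priya → 1
18:30 start Amara → 2
20:45 end Amara → 1
21:00 end Priya → 0
Peak is 3, at 07:15 (Aoife, Elena, Jonas).

3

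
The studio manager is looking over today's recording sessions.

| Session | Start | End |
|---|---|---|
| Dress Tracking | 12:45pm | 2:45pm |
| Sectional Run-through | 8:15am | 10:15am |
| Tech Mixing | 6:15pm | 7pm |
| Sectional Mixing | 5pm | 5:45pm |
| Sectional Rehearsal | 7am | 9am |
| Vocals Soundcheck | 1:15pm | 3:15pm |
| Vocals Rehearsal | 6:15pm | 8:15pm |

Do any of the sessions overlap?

Sorted by start: Sectional Rehearsal, Sectional Run-through, Dress Tracking, Vocals Soundcheck, Sectional Mixing, Tech Mixing, Vocals Rehearsal.
Sectional Run-through starts before Sectional Rehearsal ends → Sectional Rehearsal and Sectional Run-through overlap.
That's a conflict, so the schedule is not conflict-free.

Yes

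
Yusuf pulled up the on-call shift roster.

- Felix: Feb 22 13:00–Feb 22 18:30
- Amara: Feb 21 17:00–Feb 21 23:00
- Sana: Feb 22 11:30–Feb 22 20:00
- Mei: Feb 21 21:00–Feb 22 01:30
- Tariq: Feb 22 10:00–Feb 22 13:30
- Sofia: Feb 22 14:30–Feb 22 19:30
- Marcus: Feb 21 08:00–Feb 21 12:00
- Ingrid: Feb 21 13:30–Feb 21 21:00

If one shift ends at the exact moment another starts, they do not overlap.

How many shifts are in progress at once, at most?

Sort all start/end points and keep a running count:
Feb 21 08:00 start Marcus → 1
Feb 21 12:00 end Marcus → 0
Feb 21 13:30 start Ingrid → 1
Feb 21 17:00 start Amara → 2
Feb 21 21:00 end Ingrid → 1
Feb 21 21:00 start Mei → 2
Feb 21 23:00 end Amara → 1
Feb 22 01:30 end Mei → 0
Feb 22 10:00 start Tariq → 1
Feb 22 11:30 start Sana → 2
Feb 22 13:00 start Felix → 3
Feb 22 13:30 end Tariq → 2
Feb 22 14:30 start Sofia → 3
Feb 22 18:30 end Felix → 2
Feb 22 19:30 end Sofia → 1
Feb 22 20:00 end Sana → 0
Peak is 3, at Feb 22 13:00 (Felix, Sana, Tariq).

3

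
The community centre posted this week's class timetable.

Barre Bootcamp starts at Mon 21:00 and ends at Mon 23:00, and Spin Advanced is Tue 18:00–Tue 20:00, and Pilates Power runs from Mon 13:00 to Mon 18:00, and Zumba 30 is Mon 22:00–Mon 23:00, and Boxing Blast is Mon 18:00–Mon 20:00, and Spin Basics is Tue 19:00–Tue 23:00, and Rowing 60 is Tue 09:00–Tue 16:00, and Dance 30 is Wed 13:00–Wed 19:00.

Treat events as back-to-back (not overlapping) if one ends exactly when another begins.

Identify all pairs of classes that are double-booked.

Barre Bootcamp & Zumba 30, Spin Advanced & Spin Basics

Sorted by start: Pilates Power, Boxing Blast, Barre Bootcamp, Zumba 30, Rowing 60, Spin Advanced, Spin Basics, Dance 30.
Boxing Blast starts exactly when Pilates Power ends (back-to-back, no overlap), so nothing later overlaps Pilates Power either.
Barre Bootcamp starts after Boxing Blast ends, so nothing later overlaps Boxing Blast either.
Zumba 30 starts before Barre Bootcamp ends → Barre Bootcamp and Zumba 30 overlap.
Rowing 60 starts after Barre Bootcamp ends, so nothing later overlaps Barre Bootcamp either.
Rowing 60 starts after Zumba 30 ends, so nothing later overlaps Zumba 30 either.
Spin Advanced starts after Rowing 60 ends, so nothing later overlaps Rowing 60 either.
Spin Basics starts before Spin Advanced ends → Spin Advanced and Spin Basics overlap.
Dance 30 starts after Spin Advanced ends.
Dance 30 starts after Spin Basics ends.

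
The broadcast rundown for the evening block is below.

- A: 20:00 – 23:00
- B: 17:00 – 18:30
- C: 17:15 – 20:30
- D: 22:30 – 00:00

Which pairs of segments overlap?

A & C, A & D, B & C

Sorted by start: B, C, A, D.
C starts before B ends → B and C overlap.
A starts after B ends, so nothing later overlaps B either.
A starts before C ends → C and A overlap.
D starts after C ends.
D starts before A ends → A and D overlap.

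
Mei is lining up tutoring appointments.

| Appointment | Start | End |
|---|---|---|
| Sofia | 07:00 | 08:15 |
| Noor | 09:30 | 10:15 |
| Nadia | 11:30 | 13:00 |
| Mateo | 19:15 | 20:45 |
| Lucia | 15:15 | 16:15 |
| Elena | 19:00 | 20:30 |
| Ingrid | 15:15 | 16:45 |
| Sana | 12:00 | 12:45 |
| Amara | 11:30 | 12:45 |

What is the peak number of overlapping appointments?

3

Sweep the timeline, counting +1 at each start and −1 at each end (ends before starts at a tie):
07:00 start Sofia → 1
08:15 end Sofia → 0
09:30 start Noor → 1
10:15 end Noor → 0
11:30 start Amara → 1
11:30 start Nadia → 2
12:00 start Sana → 3
12:45 end Amara → 2
12:45 end Sana → 1
13:00 end Nadia → 0
15:15 start Ingrid → 1
15:15 start Lucia → 2
16:15 end Lucia → 1
16:45 end Ingrid → 0
19:00 start Elena → 1
19:15 start Mateo → 2
20:30 end Elena → 1
20:45 end Mateo → 0
Peak is 3, at 12:00 (Amara, Nadia, Sana).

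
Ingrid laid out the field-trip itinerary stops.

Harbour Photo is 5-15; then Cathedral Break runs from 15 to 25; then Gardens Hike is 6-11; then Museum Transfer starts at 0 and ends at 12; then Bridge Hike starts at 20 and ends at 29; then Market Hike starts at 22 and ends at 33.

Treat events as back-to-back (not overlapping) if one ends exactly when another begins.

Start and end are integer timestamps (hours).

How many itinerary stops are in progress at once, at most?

Sort all start/end points and keep a running count:
0 start Museum Transfer → 1
5 start Harbour Photo → 2
6 start Gardens Hike → 3
11 end Gardens Hike → 2
12 end Museum Transfer → 1
15 end Harbour Photo → 0
15 start Cathedral Break → 1
20 start Bridge Hike → 2
22 start Market Hike → 3
25 end Cathedral Break → 2
29 end Bridge Hike → 1
33 end Market Hike → 0
Peak is 3, at 6 (Gardens Hike, Harbour Photo, Museum Transfer).

3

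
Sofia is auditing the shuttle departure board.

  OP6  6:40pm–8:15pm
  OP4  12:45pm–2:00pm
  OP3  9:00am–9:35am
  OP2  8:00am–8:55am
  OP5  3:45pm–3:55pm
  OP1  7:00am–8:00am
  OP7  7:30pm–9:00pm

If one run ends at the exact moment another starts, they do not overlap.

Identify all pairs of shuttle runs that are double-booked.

OP6 & OP7

Sorted by start: OP1, OP2, OP3, OP4, OP5, OP6, OP7.
OP2 starts exactly when OP1 ends (back-to-back, no overlap), so OP1 has no further overlaps.
OP3 starts after OP2 ends, so OP2 has no further overlaps.
OP4 starts after OP3 ends, so OP3 has no further overlaps.
OP5 starts after OP4 ends, so OP4 has no further overlaps.
OP6 starts after OP5 ends, so OP5 has no further overlaps.
OP7 starts before OP6 ends → OP6 and OP7 overlap.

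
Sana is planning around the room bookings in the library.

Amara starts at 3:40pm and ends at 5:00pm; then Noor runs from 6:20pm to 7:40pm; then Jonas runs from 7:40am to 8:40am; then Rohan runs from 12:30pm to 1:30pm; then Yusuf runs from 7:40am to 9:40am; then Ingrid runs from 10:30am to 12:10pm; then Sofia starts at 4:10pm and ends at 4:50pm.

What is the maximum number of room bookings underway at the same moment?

2

Sweep the timeline, counting +1 at each start and −1 at each end (ends before starts at a tie):
7:40am start Jonas → 1
7:40am start Yusuf → 2
8:40am end Jonas → 1
9:40am end Yusuf → 0
10:30am start Ingrid → 1
12:10pm end Ingrid → 0
12:30pm start Rohan → 1
1:30pm end Rohan → 0
3:40pm start Amara → 1
4:10pm start Sofia → 2
4:50pm end Sofia → 1
5:00pm end Amara → 0
6:20pm start Noor → 1
7:40pm end Noor → 0
Peak is 2, at 7:40am (Jonas, Yusuf).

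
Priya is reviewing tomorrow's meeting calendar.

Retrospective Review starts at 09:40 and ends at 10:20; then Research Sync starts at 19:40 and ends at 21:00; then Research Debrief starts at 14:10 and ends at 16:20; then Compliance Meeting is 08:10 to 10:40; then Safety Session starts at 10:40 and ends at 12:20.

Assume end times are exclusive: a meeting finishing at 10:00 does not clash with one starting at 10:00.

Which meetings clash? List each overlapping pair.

Check each pair: they overlap iff neither finishes before the other starts.
Sorted by start: Compliance Meeting, Retrospective Review, Safety Session, Research Debrief, Research Sync.
Retrospective Review starts before Compliance Meeting ends → Compliance Meeting and Retrospective Review overlap.
Safety Session starts exactly when Compliance Meeting ends (back-to-back, no overlap), so nothing later overlaps Compliance Meeting either.
Safety Session starts after Retrospective Review ends, so nothing later overlaps Retrospective Review either.
Research Debrief starts after Safety Session ends, so nothing later overlaps Safety Session either.
Research Sync starts after Research Debrief ends.

Compliance Meeting & Retrospective Review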